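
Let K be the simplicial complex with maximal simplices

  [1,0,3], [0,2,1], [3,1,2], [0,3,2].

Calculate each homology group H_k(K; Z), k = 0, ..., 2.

Fix the vertex order 0 < 1 < 2 < 3 and write every simplex with vertices in increasing order. Then dim K = 2 and the simplices of K are:

  0-simplices (4): [0], [1], [2], [3]
  1-simplices (6): [0,1], [0,2], [0,3], [1,2], [1,3], [2,3]
  2-simplices (4): [0,1,2], [0,1,3], [0,2,3], [1,2,3]

Hence C_0 ≅ Z^4, C_1 ≅ Z^6, C_2 ≅ Z^4.

Boundary ∂_1: C_1 → C_0 maps an edge to its endpoints' difference, ∂[p,q] = q − p.
The resulting 4×6 matrix has rank 3, and its Smith normal form has invariant factors (1,1,1).

Boundary ∂_2: C_2 → C_1 sends each 2-simplex [p,q,r] to [q,r] − [p,r] + [p,q]. For instance
  ∂[1,2,3] = [2,3] − [1,3] + [1,2],
  ∂[0,1,3] = [1,3] − [0,3] + [0,1].
As a 6×4 matrix over Z this has rank 3, with invariant factors (1,1,1).

From H_k ≅ ker(∂_k) / im(∂_{k+1}) we obtain:

  H_0: rank C_0 − rank ∂_1 = 4 − 3 = 1, and the invariant factors of ∂_1 are all 1, so H_0 ≅ Z.
  H_1: rank ker ∂_1 − rank ∂_2 = (6 − 3) − 3 = 0, and the invariant factors of ∂_2 are all 1, so H_1 ≅ 0.
  H_2: rank ker ∂_2 − rank ∂_3 = (4 − 3) − 0 = 1, and there is no ∂_3, so H_2 ≅ Z.

As a check, the Euler characteristic is 4 − 6 + 4 = 2, which agrees with 1 − 0 + 1 = 2.

H_0 = Z,  H_1 = 0,  H_2 = Z.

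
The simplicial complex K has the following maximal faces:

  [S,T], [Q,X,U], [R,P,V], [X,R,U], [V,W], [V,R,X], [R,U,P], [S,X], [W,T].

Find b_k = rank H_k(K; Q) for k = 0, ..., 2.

b_0 = 1, b_1 = 1, b_2 = 0.

Take the total order P < Q < R < S < T < U < V < W < X on the vertex set. Then K (dimension 2) consists of the simplices:

  0-simplices (9): P, Q, R, S, T, U, V, W, X
  1-simplices (14): PR, PU, PV, QU, QX, RU, RV, RX, ST, SX, TW, UX, VW, VX
  2-simplices (5): PRU, PRV, QUX, RUX, RVX

giving chain groups C_0 ≅ Z^9, C_1 ≅ Z^14, C_2 ≅ Z^5.

Boundary ∂_1: C_1 → C_0 sends each edge [p,q] (with p < q) to q − p. For instance
  ∂PU = U − P.
This gives a 9×14 integer matrix of rank 8; reducing to Smith normal form yields diagonal entries (1,1,1,1,1,1,1,1).

Boundary ∂_2: C_2 → C_1 maps a triangle to the signed sum of its edges. For instance
  ∂RUX = UX − RX + RU,
  ∂QUX = UX − QX + QU.
This gives a 14×5 integer matrix of rank 5; reducing to Smith normal form yields diagonal entries (1,1,1,1,1).

From H_k ≅ ker(∂_k) / im(∂_{k+1}) we obtain:

  H_0: rank C_0 − rank ∂_1 = 9 − 8 = 1, and the invariant factors of ∂_1 are all 1, so H_0 ≅ Z.
  H_1: rank ker ∂_1 − rank ∂_2 = (14 − 8) − 5 = 1, and the invariant factors of ∂_2 are all 1, so H_1 ≅ Z.
  H_2: rank ker ∂_2 − rank ∂_3 = (5 − 5) − 0 = 0, and there is no ∂_3, so H_2 ≅ 0.

As a check, the Euler characteristic is 9 − 14 + 5 = 0, which agrees with 1 − 1 + 0 = 0.

Hence the Betti numbers are b_0 = 1, b_1 = 1, b_2 = 0.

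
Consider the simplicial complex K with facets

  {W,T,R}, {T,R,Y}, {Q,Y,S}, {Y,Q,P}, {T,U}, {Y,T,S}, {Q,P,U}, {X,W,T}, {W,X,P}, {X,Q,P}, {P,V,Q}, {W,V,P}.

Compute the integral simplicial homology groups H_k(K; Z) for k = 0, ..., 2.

Fix the vertex order P < Q < R < S < T < U < V < W < X < Y and write every simplex with vertices in increasing order. Then dim K = 2 and the simplices of K are:

  0-simplices (10): P, Q, R, S, T, U, V, W, X, Y
  1-simplices (22): PQ, PU, PV, PW, PX, PY, QS, QU, QV, QX, QY, RT, RW, RY, ST, SY, TU, TW, TX, TY, VW, WX
  2-simplices (11): PQU, PQV, PQX, PQY, PVW, PWX, QSY, RTW, RTY, STY, TWX

giving chain groups C_0 ≅ Z^10, C_1 ≅ Z^22, C_2 ≅ Z^11.

The boundary map ∂_1: C_1 → C_0 maps an edge to its endpoints' difference, ∂[p,q] = q − p.
The 10×22 boundary matrix has rank 9 and Smith normal form diag(1,1,1,1,1,1,1,1,1).

Boundary ∂_2: C_2 → C_1 sends each 2-simplex [p,q,r] to [q,r] − [p,r] + [p,q]. For instance
  ∂PQY = QY − PY + PQ,
  ∂RTY = TY − RY + RT.
This gives a 22×11 integer matrix of rank 11; reducing to Smith normal form yields diagonal entries (1,1,1,1,1,1,1,1,1,1,1).

From H_k ≅ ker(∂_k) / im(∂_{k+1}) we obtain:

  H_0: rank C_0 − rank ∂_1 = 10 − 9 = 1, and the invariant factors of ∂_1 are all 1, so H_0 = Z.
  H_1: rank ker ∂_1 − rank ∂_2 = (22 − 9) − 11 = 2, and the invariant factors of ∂_2 are all 1, so H_1 = Z^2.
  H_2: rank ker ∂_2 − rank ∂_3 = (11 − 11) − 0 = 0, and there is no ∂_3, so H_2 = 0.

H_0 = Z,  H_1 = Z^2,  H_2 = 0.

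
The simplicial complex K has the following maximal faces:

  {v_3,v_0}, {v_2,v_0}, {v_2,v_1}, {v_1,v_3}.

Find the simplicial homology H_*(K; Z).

H_0 = Z,  H_1 = Z.

We work with the vertex ordering v_0 < v_1 < v_2 < v_3. The simplices of K, each written with vertices in increasing order, are:

  0-simplices (4): [v_0], [v_1], [v_2], [v_3]
  1-simplices (4): [v_0,v_2], [v_0,v_3], [v_1,v_2], [v_1,v_3]

so the chain groups are C_0 ≅ Z^4, C_1 ≅ Z^4.

∂_1: C_1 → C_0 sends each edge [p,q] (with p < q) to q − p. For instance
  ∂[v_1,v_2] = [v_2] − [v_1].
The resulting 4×4 matrix has rank 3, and its Smith normal form has invariant factors (1,1,1).

Now H_k = ker ∂_k / im ∂_{k+1}, so:

  H_0: rank C_0 − rank ∂_1 = 4 − 3 = 1, and the invariant factors of ∂_1 are all 1, so H_0 ≅ Z.
  H_1: rank ker ∂_1 − rank ∂_2 = (4 − 3) − 0 = 1, and there is no ∂_2, so H_1 ≅ Z.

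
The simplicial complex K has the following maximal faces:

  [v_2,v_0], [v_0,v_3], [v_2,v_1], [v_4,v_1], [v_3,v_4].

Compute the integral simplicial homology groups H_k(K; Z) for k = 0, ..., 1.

H_0 ≅ Z,  H_1 ≅ Z.

Order the vertices as v_0 < v_1 < v_2 < v_3 < v_4. Listing each simplex with vertices in this order, K has dimension 1 with simplices:

  0-simplices (5): [v_0], [v_1], [v_2], [v_3], [v_4]
  1-simplices (5): [v_0,v_2], [v_0,v_3], [v_1,v_2], [v_1,v_4], [v_3,v_4]

giving chain groups C_0 ≅ Z^5, C_1 ≅ Z^5.

Boundary ∂_1: C_1 → C_0 sends each edge [p,q] (with p < q) to q − p. For instance
  ∂[v_3,v_4] = [v_4] − [v_3].
This gives a 5×5 integer matrix of rank 4; reducing to Smith normal form yields diagonal entries (1,1,1,1).

From H_k ≅ ker(∂_k) / im(∂_{k+1}) we obtain:

  H_0: rank C_0 − rank ∂_1 = 5 − 4 = 1, and the invariant factors of ∂_1 are all 1, so H_0 = Z.
  H_1: rank ker ∂_1 − rank ∂_2 = (5 − 4) − 0 = 1, and there is no ∂_2, so H_1 = Z.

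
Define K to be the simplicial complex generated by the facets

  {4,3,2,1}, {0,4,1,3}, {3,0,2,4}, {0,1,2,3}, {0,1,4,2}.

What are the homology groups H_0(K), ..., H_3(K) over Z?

Order the vertices as 0 < 1 < 2 < 3 < 4. Listing each simplex with vertices in this order, K has dimension 3 with simplices:

  0-simplices (5): [0], [1], [2], [3], [4]
  1-simplices (10): [0,1], [0,2], [0,3], [0,4], [1,2], [1,3], [1,4], [2,3], [2,4], [3,4]
  2-simplices (10): [0,1,2], [0,1,3], [0,1,4], [0,2,3], [0,2,4], [0,3,4], [1,2,3], [1,2,4], [1,3,4], [2,3,4]
  3-simplices (5): [0,1,2,3], [0,1,2,4], [0,1,3,4], [0,2,3,4], [1,2,3,4]

giving chain groups C_0 ≅ Z^5, C_1 ≅ Z^10, C_2 ≅ Z^10, C_3 ≅ Z^5.

Boundary ∂_1: C_1 → C_0 sends each edge [p,q] (with p < q) to q − p. For instance
  ∂[1,2] = [2] − [1].
This gives a 5×10 integer matrix of rank 4; reducing to Smith normal form yields diagonal entries (1,1,1,1).

Boundary ∂_2: C_2 → C_1 sends each 2-simplex [p,q,r] to [q,r] − [p,r] + [p,q]. For instance
  ∂[0,2,3] = [2,3] − [0,3] + [0,2],
  ∂[0,1,4] = [1,4] − [0,4] + [0,1].
This gives a 10×10 integer matrix of rank 6; reducing to Smith normal form yields diagonal entries (1,1,1,1,1,1).

Boundary ∂_3: C_3 → C_2 sends each 3-simplex σ to the alternating sum Σ_i (−1)^i (σ with its i-th vertex removed). For instance
  ∂[0,1,2,4] = [1,2,4] − [0,2,4] + [0,1,4] − [0,1,2],
  ∂[0,2,3,4] = [2,3,4] − [0,3,4] + [0,2,4] − [0,2,3].
The 10×5 boundary matrix has rank 4 and Smith normal form diag(1,1,1,1).

Computing H_k = (kernel of ∂_k) / (image of ∂_{k+1}):

  H_0: rank C_0 − rank ∂_1 = 5 − 4 = 1, and the invariant factors of ∂_1 are all 1, so H_0 = Z.
  H_1: rank ker ∂_1 − rank ∂_2 = (10 − 4) − 6 = 0, and the invariant factors of ∂_2 are all 1, so H_1 = 0.
  H_2: rank ker ∂_2 − rank ∂_3 = (10 − 6) − 4 = 0, and the invariant factors of ∂_3 are all 1, so H_2 = 0.
  H_3: rank ker ∂_3 − rank ∂_4 = (5 − 4) − 0 = 1, and there is no ∂_4, so H_3 = Z.

As a check, the Euler characteristic is 5 − 10 + 10 − 5 = 0, which agrees with 1 − 0 + 0 − 1 = 0.
(K is a triangulation of the 3-sphere S^3.)

H_0 = Z,  H_1 = 0,  H_2 = 0,  H_3 = Z.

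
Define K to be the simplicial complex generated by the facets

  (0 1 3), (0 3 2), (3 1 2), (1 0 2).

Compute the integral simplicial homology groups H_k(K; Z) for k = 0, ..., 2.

Fix the vertex order 0 < 1 < 2 < 3 and write every simplex with vertices in increasing order. Then dim K = 2 and the simplices of K are:

  0-simplices (4): [0], [1], [2], [3]
  1-simplices (6): [0,1], [0,2], [0,3], [1,2], [1,3], [2,3]
  2-simplices (4): [0,1,2], [0,1,3], [0,2,3], [1,2,3]

so the chain groups are C_0 ≅ Z^4, C_1 ≅ Z^6, C_2 ≅ Z^4.

∂_1: C_1 → C_0 is given by ∂[p,q] = [q] − [p].
The resulting 4×6 matrix has rank 3, and its Smith normal form has invariant factors (1,1,1).

Boundary ∂_2: C_2 → C_1 maps a triangle to the signed sum of its edges. For instance
  ∂[0,1,3] = [1,3] − [0,3] + [0,1],
  ∂[1,2,3] = [2,3] − [1,3] + [1,2].
This gives a 6×4 integer matrix of rank 3; reducing to Smith normal form yields diagonal entries (1,1,1).

From H_k ≅ ker(∂_k) / im(∂_{k+1}) we obtain:

  H_0: rank C_0 − rank ∂_1 = 4 − 3 = 1, and the invariant factors of ∂_1 are all 1, so H_0 = Z.
  H_1: rank ker ∂_1 − rank ∂_2 = (6 − 3) − 3 = 0, and the invariant factors of ∂_2 are all 1, so H_1 = 0.
  H_2: rank ker ∂_2 − rank ∂_3 = (4 − 3) − 0 = 1, and there is no ∂_3, so H_2 = Z.

As a check, the Euler characteristic is 4 − 6 + 4 = 2, which agrees with 1 − 0 + 1 = 2.

H_0 = Z,  H_1 = 0,  H_2 = Z.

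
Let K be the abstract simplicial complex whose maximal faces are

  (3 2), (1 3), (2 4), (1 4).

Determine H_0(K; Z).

H_0 ≅ Z.

Take the total order 1 < 2 < 3 < 4 on the vertex set. Then K (dimension 1) consists of the simplices:

  0-simplices (4): [1], [2], [3], [4]
  1-simplices (4): [1,3], [1,4], [2,3], [2,4]

giving chain groups C_0 ≅ Z^4, C_1 ≅ Z^4.

∂_1: C_1 → C_0 maps an edge to its endpoints' difference, ∂[p,q] = q − p.
The 4×4 boundary matrix has rank 3 and Smith normal form diag(1,1,1).

Reading off H_k = ker ∂_k / im ∂_{k+1}:

  H_0: rank C_0 − rank ∂_1 = 4 − 3 = 1, and the invariant factors of ∂_1 are all 1, so H_0 = Z.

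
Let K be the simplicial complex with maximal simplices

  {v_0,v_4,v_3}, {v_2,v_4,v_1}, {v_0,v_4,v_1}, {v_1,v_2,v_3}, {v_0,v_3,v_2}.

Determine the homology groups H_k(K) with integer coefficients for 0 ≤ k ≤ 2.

H_0 ≅ Z,  H_1 ≅ Z,  H_2 = 0.

Take the total order v_0 < v_1 < v_2 < v_3 < v_4 on the vertex set. Then K (dimension 2) consists of the simplices:

  0-simplices (5): [v_0], [v_1], [v_2], [v_3], [v_4]
  1-simplices (10): [v_0,v_1], [v_0,v_2], [v_0,v_3], [v_0,v_4], [v_1,v_2], [v_1,v_3], [v_1,v_4], [v_2,v_3], [v_2,v_4], [v_3,v_4]
  2-simplices (5): [v_0,v_1,v_4], [v_0,v_2,v_3], [v_0,v_3,v_4], [v_1,v_2,v_3], [v_1,v_2,v_4]

so the chain groups are C_0 ≅ Z^5, C_1 ≅ Z^10, C_2 ≅ Z^5.

The boundary map ∂_1: C_1 → C_0 is given by ∂[p,q] = [q] − [p]. For instance
  ∂[v_0,v_1] = [v_1] − [v_0].
This gives a 5×10 integer matrix of rank 4; reducing to Smith normal form yields diagonal entries (1,1,1,1).

∂_2: C_2 → C_1 maps a triangle to the signed sum of its edges. For instance
  ∂[v_1,v_2,v_3] = [v_2,v_3] − [v_1,v_3] + [v_1,v_2],
  ∂[v_0,v_1,v_4] = [v_1,v_4] − [v_0,v_4] + [v_0,v_1].
The 10×5 boundary matrix has rank 5 and Smith normal form diag(1,1,1,1,1).

Now H_k = ker ∂_k / im ∂_{k+1}, so:

  H_0: rank C_0 − rank ∂_1 = 5 − 4 = 1, and the invariant factors of ∂_1 are all 1, so H_0 = Z.
  H_1: rank ker ∂_1 − rank ∂_2 = (10 − 4) − 5 = 1, and the invariant factors of ∂_2 are all 1, so H_1 = Z.
  H_2: rank ker ∂_2 − rank ∂_3 = (5 − 5) − 0 = 0, and there is no ∂_3, so H_2 = 0.

As a check, the Euler characteristic is 5 − 10 + 5 = 0, which agrees with 1 − 1 + 0 = 0.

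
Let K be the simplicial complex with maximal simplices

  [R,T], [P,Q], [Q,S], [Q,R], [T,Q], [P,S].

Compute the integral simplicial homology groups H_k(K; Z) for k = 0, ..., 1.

H_0 ≅ Z,  H_1 ≅ Z^2.

Order the vertices as P < Q < R < S < T. Listing each simplex with vertices in this order, K has dimension 1 with simplices:

  0-simplices (5): P, Q, R, S, T
  1-simplices (6): PQ, PS, QR, QS, QT, RT

Hence C_0 ≅ Z^5, C_1 ≅ Z^6.

Boundary ∂_1: C_1 → C_0 maps an edge to its endpoints' difference, ∂[p,q] = q − p. For instance
  ∂PQ = Q − P.
The 5×6 boundary matrix has rank 4 and Smith normal form diag(1,1,1,1).

From H_k ≅ ker(∂_k) / im(∂_{k+1}) we obtain:

  H_0: rank C_0 − rank ∂_1 = 5 − 4 = 1, and the invariant factors of ∂_1 are all 1, so H_0 = Z.
  H_1: rank ker ∂_1 − rank ∂_2 = (6 − 4) − 0 = 2, and there is no ∂_2, so H_1 = Z^2.

(K is a triangulation of a wedge of 2 circles.)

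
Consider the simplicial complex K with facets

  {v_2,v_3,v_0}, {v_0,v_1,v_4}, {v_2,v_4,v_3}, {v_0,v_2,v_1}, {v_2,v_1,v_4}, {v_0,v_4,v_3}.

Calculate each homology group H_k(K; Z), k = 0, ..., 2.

Order the vertices as v_0 < v_1 < v_2 < v_3 < v_4. Listing each simplex with vertices in this order, K has dimension 2 with simplices:

  0-simplices (5): [v_0], [v_1], [v_2], [v_3], [v_4]
  1-simplices (9): [v_0,v_1], [v_0,v_2], [v_0,v_3], [v_0,v_4], [v_1,v_2], [v_1,v_4], [v_2,v_3], [v_2,v_4], [v_3,v_4]
  2-simplices (6): [v_0,v_1,v_2], [v_0,v_1,v_4], [v_0,v_2,v_3], [v_0,v_3,v_4], [v_1,v_2,v_4], [v_2,v_3,v_4]

Hence C_0 ≅ Z^5, C_1 ≅ Z^9, C_2 ≅ Z^6.

The boundary map ∂_1: C_1 → C_0 is given by ∂[p,q] = [q] − [p]. For instance
  ∂[v_0,v_1] = [v_1] − [v_0].
This gives a 5×9 integer matrix of rank 4; reducing to Smith normal form yields diagonal entries (1,1,1,1).

Boundary ∂_2: C_2 → C_1 maps a triangle to the signed sum of its edges. For instance
  ∂[v_2,v_3,v_4] = [v_3,v_4] − [v_2,v_4] + [v_2,v_3],
  ∂[v_0,v_2,v_3] = [v_2,v_3] − [v_0,v_3] + [v_0,v_2].
This gives a 9×6 integer matrix of rank 5; reducing to Smith normal form yields diagonal entries (1,1,1,1,1).

Now H_k = ker ∂_k / im ∂_{k+1}, so:

  H_0: rank C_0 − rank ∂_1 = 5 − 4 = 1, and the invariant factors of ∂_1 are all 1, so H_0 ≅ Z.
  H_1: rank ker ∂_1 − rank ∂_2 = (9 − 4) − 5 = 0, and the invariant factors of ∂_2 are all 1, so H_1 ≅ 0.
  H_2: rank ker ∂_2 − rank ∂_3 = (6 − 5) − 0 = 1, and there is no ∂_3, so H_2 ≅ Z.

As a check, the Euler characteristic is 5 − 9 + 6 = 2, which agrees with 1 − 0 + 1 = 2.

H_0 = Z,  H_1 = 0,  H_2 = Z.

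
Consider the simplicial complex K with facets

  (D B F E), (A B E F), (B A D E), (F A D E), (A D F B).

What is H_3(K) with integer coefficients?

Take the total order A < B < D < E < F on the vertex set. Then K (dimension 3) consists of the simplices:

  0-simplices (5): A, B, D, E, F
  1-simplices (10): AB, AD, AE, AF, BD, BE, BF, DE, DF, EF
  2-simplices (10): ABD, ABE, ABF, ADE, ADF, AEF, BDE, BDF, BEF, DEF
  3-simplices (5): ABDE, ABDF, ABEF, ADEF, BDEF

Hence C_0 ≅ Z^5, C_1 ≅ Z^10, C_2 ≅ Z^10, C_3 ≅ Z^5.

The boundary map ∂_1: C_1 → C_0 is given by ∂[p,q] = [q] − [p]. For instance
  ∂BD = D − B.
This gives a 5×10 integer matrix of rank 4; reducing to Smith normal form yields diagonal entries (1,1,1,1).

Boundary ∂_2: C_2 → C_1 acts by ∂[p,q,r] = [q,r] − [p,r] + [p,q]. For instance
  ∂BDE = DE − BE + BD,
  ∂ABE = BE − AE + AB.
This gives a 10×10 integer matrix of rank 6; reducing to Smith normal form yields diagonal entries (1,1,1,1,1,1).

∂_3: C_3 → C_2 sends each 3-simplex σ to the alternating sum Σ_i (−1)^i (σ with its i-th vertex removed). For instance
  ∂ABDE = BDE − ADE + ABE − ABD,
  ∂ABEF = BEF − AEF + ABF − ABE.
The resulting 10×5 matrix has rank 4, and its Smith normal form has invariant factors (1,1,1,1).

Reading off H_k = ker ∂_k / im ∂_{k+1}:

  H_3: rank ker ∂_3 − rank ∂_4 = (5 − 4) − 0 = 1, and there is no ∂_4, so H_3 = Z.

H_3 = Z.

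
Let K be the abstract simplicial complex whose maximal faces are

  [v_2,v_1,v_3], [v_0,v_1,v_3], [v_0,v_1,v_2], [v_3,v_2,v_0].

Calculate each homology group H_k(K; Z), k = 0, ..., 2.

H_0 ≅ Z,  H_1 = 0,  H_2 ≅ Z.

Take the total order v_0 < v_1 < v_2 < v_3 on the vertex set. Then K (dimension 2) consists of the simplices:

  0-simplices (4): [v_0], [v_1], [v_2], [v_3]
  1-simplices (6): [v_0,v_1], [v_0,v_2], [v_0,v_3], [v_1,v_2], [v_1,v_3], [v_2,v_3]
  2-simplices (4): [v_0,v_1,v_2], [v_0,v_1,v_3], [v_0,v_2,v_3], [v_1,v_2,v_3]

Hence C_0 ≅ Z^4, C_1 ≅ Z^6, C_2 ≅ Z^4.

∂_1: C_1 → C_0 sends each edge [p,q] (with p < q) to q − p. For instance
  ∂[v_1,v_3] = [v_3] − [v_1].
As a 4×6 matrix over Z this has rank 3, with invariant factors (1,1,1).

Boundary ∂_2: C_2 → C_1 maps a triangle to the signed sum of its edges. For instance
  ∂[v_0,v_1,v_2] = [v_1,v_2] − [v_0,v_2] + [v_0,v_1],
  ∂[v_0,v_2,v_3] = [v_2,v_3] − [v_0,v_3] + [v_0,v_2].
The 6×4 boundary matrix has rank 3 and Smith normal form diag(1,1,1).

Reading off H_k = ker ∂_k / im ∂_{k+1}:

  H_0: rank C_0 − rank ∂_1 = 4 − 3 = 1, and the invariant factors of ∂_1 are all 1, so H_0 ≅ Z.
  H_1: rank ker ∂_1 − rank ∂_2 = (6 − 3) − 3 = 0, and the invariant factors of ∂_2 are all 1, so H_1 ≅ 0.
  H_2: rank ker ∂_2 − rank ∂_3 = (4 − 3) − 0 = 1, and there is no ∂_3, so H_2 ≅ Z.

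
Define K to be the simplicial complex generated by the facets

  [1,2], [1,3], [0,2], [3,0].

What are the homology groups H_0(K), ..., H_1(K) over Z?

Fix the vertex order 0 < 1 < 2 < 3 and write every simplex with vertices in increasing order. Then dim K = 1 and the simplices of K are:

  0-simplices (4): [0], [1], [2], [3]
  1-simplices (4): [0,2], [0,3], [1,2], [1,3]

so the chain groups are C_0 ≅ Z^4, C_1 ≅ Z^4.

Boundary ∂_1: C_1 → C_0 maps an edge to its endpoints' difference, ∂[p,q] = q − p.
The 4×4 boundary matrix has rank 3 and Smith normal form diag(1,1,1).

Computing H_k = (kernel of ∂_k) / (image of ∂_{k+1}):

  H_0: rank C_0 − rank ∂_1 = 4 − 3 = 1, and the invariant factors of ∂_1 are all 1, so H_0 = Z.
  H_1: rank ker ∂_1 − rank ∂_2 = (4 − 3) − 0 = 1, and there is no ∂_2, so H_1 = Z.

H_0 ≅ Z,  H_1 ≅ Z.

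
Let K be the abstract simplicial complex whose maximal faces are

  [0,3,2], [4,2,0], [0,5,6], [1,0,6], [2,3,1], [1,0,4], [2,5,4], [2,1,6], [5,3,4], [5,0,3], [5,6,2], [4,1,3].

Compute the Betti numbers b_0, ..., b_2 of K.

b_0 = 1, b_1 = 0, b_2 = 0.

K has 7 vertices, 18 edges, 12 triangles.
rank ∂_0 = 0, rank ∂_1 = 6 ⇒ b_0 = 7 − 0 − 6 = 1; all invariant factors of ∂_1 are 1 so no torsion. So H_0 = Z.
rank ∂_1 = 6, rank ∂_2 = 12 ⇒ b_1 = 18 − 6 − 12 = 0; ∂_2 has invariant factor(s) [2] giving torsion. So H_1 = Z/2Z.
rank ∂_2 = 12, rank ∂_3 = 0 ⇒ b_2 = 12 − 12 − 0 = 0. So H_2 = 0.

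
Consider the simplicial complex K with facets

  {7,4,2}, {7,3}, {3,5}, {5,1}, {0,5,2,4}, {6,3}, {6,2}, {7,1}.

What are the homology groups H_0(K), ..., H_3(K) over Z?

H_0 = Z,  H_1 = Z^3,  H_2 = 0,  H_3 = 0.

Take the total order 0 < 1 < 2 < 3 < 4 < 5 < 6 < 7 on the vertex set. Then K (dimension 3) consists of the simplices:

  0-simplices (8): [0], [1], [2], [3], [4], [5], [6], [7]
  1-simplices (14): [0,2], [0,4], [0,5], [1,5], [1,7], [2,4], [2,5], [2,6], [2,7], [3,5], [3,6], [3,7], [4,5], [4,7]
  2-simplices (5): [0,2,4], [0,2,5], [0,4,5], [2,4,5], [2,4,7]
  3-simplices (1): [0,2,4,5]

so the chain groups are C_0 ≅ Z^8, C_1 ≅ Z^14, C_2 ≅ Z^5, C_3 ≅ Z^1.

∂_1: C_1 → C_0 sends each edge [p,q] (with p < q) to q − p. For instance
  ∂[3,7] = [7] − [3].
This gives a 8×14 integer matrix of rank 7; reducing to Smith normal form yields diagonal entries (1,1,1,1,1,1,1).

∂_2: C_2 → C_1 acts by ∂[p,q,r] = [q,r] − [p,r] + [p,q]. For instance
  ∂[0,2,5] = [2,5] − [0,5] + [0,2],
  ∂[2,4,5] = [4,5] − [2,5] + [2,4].
The resulting 14×5 matrix has rank 4, and its Smith normal form has invariant factors (1,1,1,1).

Boundary ∂_3: C_3 → C_2 sends each 3-simplex σ to the alternating sum Σ_i (−1)^i (σ with its i-th vertex removed). For instance
  ∂[0,2,4,5] = [2,4,5] − [0,4,5] + [0,2,5] − [0,2,4].
As a 5×1 matrix over Z this has rank 1, with invariant factors (1).

From H_k ≅ ker(∂_k) / im(∂_{k+1}) we obtain:

  H_0: rank C_0 − rank ∂_1 = 8 − 7 = 1, and the invariant factors of ∂_1 are all 1, so H_0 = Z.
  H_1: rank ker ∂_1 − rank ∂_2 = (14 − 7) − 4 = 3, and the invariant factors of ∂_2 are all 1, so H_1 = Z^3.
  H_2: rank ker ∂_2 − rank ∂_3 = (5 − 4) − 1 = 0, and the invariant factors of ∂_3 are all 1, so H_2 = 0.
  H_3: rank ker ∂_3 − rank ∂_4 = (1 − 1) − 0 = 0, and there is no ∂_4, so H_3 = 0.

As a check, the Euler characteristic is 8 − 14 + 5 − 1 = -2, which agrees with 1 − 3 + 0 − 0 = -2.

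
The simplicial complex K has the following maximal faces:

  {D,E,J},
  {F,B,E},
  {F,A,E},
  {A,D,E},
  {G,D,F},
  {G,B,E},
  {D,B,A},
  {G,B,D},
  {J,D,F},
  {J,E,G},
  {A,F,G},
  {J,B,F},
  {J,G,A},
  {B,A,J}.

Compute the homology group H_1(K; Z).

Take the total order A < B < D < E < F < G < J on the vertex set. Then K (dimension 2) consists of the simplices:

  0-simplices (7): A, B, D, E, F, G, J
  1-simplices (21): AB, AD, AE, AF, AG, AJ, BD, BE, BF, BG, BJ, DE, DF, DG, DJ, EF, EG, EJ, FG, FJ, GJ
  2-simplices (14): ABD, ABJ, ADE, AEF, AFG, AGJ, BDG, BEF, BEG, BFJ, DEJ, DFG, DFJ, EGJ

so the chain groups are C_0 ≅ Z^7, C_1 ≅ Z^21, C_2 ≅ Z^14.

Boundary ∂_1: C_1 → C_0 maps an edge to its endpoints' difference, ∂[p,q] = q − p.
The 7×21 boundary matrix has rank 6 and Smith normal form diag(1,1,1,1,1,1).

Boundary ∂_2: C_2 → C_1 sends each 2-simplex [p,q,r] to [q,r] − [p,r] + [p,q]. For instance
  ∂DFG = FG − DG + DF,
  ∂ABD = BD − AD + AB.
The resulting 21×14 matrix has rank 13, and its Smith normal form has invariant factors (1,1,1,1,1,1,1,1,1,1,1,1,1).

Reading off H_k = ker ∂_k / im ∂_{k+1}:

  H_1: rank ker ∂_1 − rank ∂_2 = (21 − 6) − 13 = 2, and the invariant factors of ∂_2 are all 1, so H_1 ≅ Z^2.

(K is a triangulation of the torus T^2.)

H_1 = Z^2.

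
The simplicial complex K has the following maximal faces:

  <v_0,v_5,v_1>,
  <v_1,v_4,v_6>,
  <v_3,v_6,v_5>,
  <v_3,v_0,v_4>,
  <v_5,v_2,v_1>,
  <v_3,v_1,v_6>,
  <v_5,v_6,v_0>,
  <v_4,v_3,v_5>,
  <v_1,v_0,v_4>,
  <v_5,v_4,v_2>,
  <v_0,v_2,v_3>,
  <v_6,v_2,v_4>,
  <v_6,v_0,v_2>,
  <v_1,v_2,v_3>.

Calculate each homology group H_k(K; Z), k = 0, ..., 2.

H_0 = Z,  H_1 = Z^2,  H_2 = Z.

Take the total order v_0 < v_1 < v_2 < v_3 < v_4 < v_5 < v_6 on the vertex set. Then K (dimension 2) consists of the simplices:

  0-simplices (7): [v_0], [v_1], [v_2], [v_3], [v_4], [v_5], [v_6]
  1-simplices (21): (21 of them)
  2-simplices (14): (14 of them)

giving chain groups C_0 ≅ Z^7, C_1 ≅ Z^21, C_2 ≅ Z^14.

∂_1: C_1 → C_0 maps an edge to its endpoints' difference, ∂[p,q] = q − p.
The 7×21 boundary matrix has rank 6 and Smith normal form diag(1,1,1,1,1,1).

∂_2: C_2 → C_1 maps a triangle to the signed sum of its edges. For instance
  ∂[v_0,v_3,v_4] = [v_3,v_4] − [v_0,v_4] + [v_0,v_3],
  ∂[v_1,v_2,v_5] = [v_2,v_5] − [v_1,v_5] + [v_1,v_2].
This gives a 21×14 integer matrix of rank 13; reducing to Smith normal form yields diagonal entries (1,1,1,1,1,1,1,1,1,1,1,1,1).

Now H_k = ker ∂_k / im ∂_{k+1}, so:

  H_0: rank C_0 − rank ∂_1 = 7 − 6 = 1, and the invariant factors of ∂_1 are all 1, so H_0 ≅ Z.
  H_1: rank ker ∂_1 − rank ∂_2 = (21 − 6) − 13 = 2, and the invariant factors of ∂_2 are all 1, so H_1 ≅ Z^2.
  H_2: rank ker ∂_2 − rank ∂_3 = (14 − 13) − 0 = 1, and there is no ∂_3, so H_2 ≅ Z.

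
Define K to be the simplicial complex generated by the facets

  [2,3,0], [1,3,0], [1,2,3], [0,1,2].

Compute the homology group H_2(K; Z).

Fix the vertex order 0 < 1 < 2 < 3 and write every simplex with vertices in increasing order. Then dim K = 2 and the simplices of K are:

  0-simplices (4): [0], [1], [2], [3]
  1-simplices (6): [0,1], [0,2], [0,3], [1,2], [1,3], [2,3]
  2-simplices (4): [0,1,2], [0,1,3], [0,2,3], [1,2,3]

Hence C_0 ≅ Z^4, C_1 ≅ Z^6, C_2 ≅ Z^4.

∂_1: C_1 → C_0 maps an edge to its endpoints' difference, ∂[p,q] = q − p. For instance
  ∂[2,3] = [3] − [2].
The 4×6 boundary matrix has rank 3 and Smith normal form diag(1,1,1).

The boundary map ∂_2: C_2 → C_1 sends each 2-simplex [p,q,r] to [q,r] − [p,r] + [p,q]. For instance
  ∂[0,1,2] = [1,2] − [0,2] + [0,1],
  ∂[0,1,3] = [1,3] − [0,3] + [0,1].
As a 6×4 matrix over Z this has rank 3, with invariant factors (1,1,1).

Computing H_k = (kernel of ∂_k) / (image of ∂_{k+1}):

  H_2: rank ker ∂_2 − rank ∂_3 = (4 − 3) − 0 = 1, and there is no ∂_3, so H_2 = Z.

H_2 ≅ Z.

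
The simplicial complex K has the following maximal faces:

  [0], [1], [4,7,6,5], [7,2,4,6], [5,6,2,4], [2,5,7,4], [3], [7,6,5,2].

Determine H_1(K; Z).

Fix the vertex order 0 < 1 < 2 < 3 < 4 < 5 < 6 < 7 and write every simplex with vertices in increasing order. Then dim K = 3 and the simplices of K are:

  0-simplices (8): [0], [1], [2], [3], [4], [5], [6], [7]
  1-simplices (10): [2,4], [2,5], [2,6], [2,7], [4,5], [4,6], [4,7], [5,6], [5,7], [6,7]
  2-simplices (10): [2,4,5], [2,4,6], [2,4,7], [2,5,6], [2,5,7], [2,6,7], [4,5,6], [4,5,7], [4,6,7], [5,6,7]
  3-simplices (5): [2,4,5,6], [2,4,5,7], [2,4,6,7], [2,5,6,7], [4,5,6,7]

giving chain groups C_0 ≅ Z^8, C_1 ≅ Z^10, C_2 ≅ Z^10, C_3 ≅ Z^5.

∂_1: C_1 → C_0 maps an edge to its endpoints' difference, ∂[p,q] = q − p.
The resulting 8×10 matrix has rank 4, and its Smith normal form has invariant factors (1,1,1,1).

The boundary map ∂_2: C_2 → C_1 acts by ∂[p,q,r] = [q,r] − [p,r] + [p,q]. For instance
  ∂[2,4,6] = [4,6] − [2,6] + [2,4],
  ∂[2,5,6] = [5,6] − [2,6] + [2,5].
This gives a 10×10 integer matrix of rank 6; reducing to Smith normal form yields diagonal entries (1,1,1,1,1,1).

∂_3: C_3 → C_2 sends each 3-simplex σ to the alternating sum Σ_i (−1)^i (σ with its i-th vertex removed). For instance
  ∂[2,4,5,6] = [4,5,6] − [2,5,6] + [2,4,6] − [2,4,5],
  ∂[2,5,6,7] = [5,6,7] − [2,6,7] + [2,5,7] − [2,5,6].
The 10×5 boundary matrix has rank 4 and Smith normal form diag(1,1,1,1).

Reading off H_k = ker ∂_k / im ∂_{k+1}:

  H_1: rank ker ∂_1 − rank ∂_2 = (10 − 4) − 6 = 0, and the invariant factors of ∂_2 are all 1, so H_1 ≅ 0.

H_1 ≅ 0.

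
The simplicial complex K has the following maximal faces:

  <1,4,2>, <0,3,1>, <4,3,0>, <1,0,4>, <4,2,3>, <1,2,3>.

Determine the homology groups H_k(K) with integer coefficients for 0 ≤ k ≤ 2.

Take the total order 0 < 1 < 2 < 3 < 4 on the vertex set. Then K (dimension 2) consists of the simplices:

  0-simplices (5): [0], [1], [2], [3], [4]
  1-simplices (9): [0,1], [0,3], [0,4], [1,2], [1,3], [1,4], [2,3], [2,4], [3,4]
  2-simplices (6): [0,1,3], [0,1,4], [0,3,4], [1,2,3], [1,2,4], [2,3,4]

so the chain groups are C_0 ≅ Z^5, C_1 ≅ Z^9, C_2 ≅ Z^6.

Boundary ∂_1: C_1 → C_0 maps an edge to its endpoints' difference, ∂[p,q] = q − p.
As a 5×9 matrix over Z this has rank 4, with invariant factors (1,1,1,1).

Boundary ∂_2: C_2 → C_1 acts by ∂[p,q,r] = [q,r] − [p,r] + [p,q]. For instance
  ∂[0,1,4] = [1,4] − [0,4] + [0,1],
  ∂[0,1,3] = [1,3] − [0,3] + [0,1].
This gives a 9×6 integer matrix of rank 5; reducing to Smith normal form yields diagonal entries (1,1,1,1,1).

From H_k ≅ ker(∂_k) / im(∂_{k+1}) we obtain:

  H_0: rank C_0 − rank ∂_1 = 5 − 4 = 1, and the invariant factors of ∂_1 are all 1, so H_0 = Z.
  H_1: rank ker ∂_1 − rank ∂_2 = (9 − 4) − 5 = 0, and the invariant factors of ∂_2 are all 1, so H_1 = 0.
  H_2: rank ker ∂_2 − rank ∂_3 = (6 − 5) − 0 = 1, and there is no ∂_3, so H_2 = Z.

(K is a triangulation of the 2-sphere S^2.)

H_0 = Z,  H_1 = 0,  H_2 = Z.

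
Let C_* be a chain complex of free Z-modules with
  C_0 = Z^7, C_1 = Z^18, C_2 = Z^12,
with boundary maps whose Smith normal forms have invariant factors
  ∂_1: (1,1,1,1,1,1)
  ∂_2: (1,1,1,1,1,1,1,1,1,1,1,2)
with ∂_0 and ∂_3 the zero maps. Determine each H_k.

H_0 ≅ Z,  H_1 ≅ Z/2Z,  H_2 = 0.

H_0: b_0 = 7 − 0 − 6 = 1; torsion from ∂_1 factors > 1: none. So H_0 ≅ Z.
H_1: b_1 = 18 − 6 − 12 = 0; torsion from ∂_2 factors > 1: [2]. So H_1 ≅ Z/2Z.
H_2: b_2 = 12 − 12 − 0 = 0; torsion from ∂_3 factors > 1: none. So H_2 ≅ 0.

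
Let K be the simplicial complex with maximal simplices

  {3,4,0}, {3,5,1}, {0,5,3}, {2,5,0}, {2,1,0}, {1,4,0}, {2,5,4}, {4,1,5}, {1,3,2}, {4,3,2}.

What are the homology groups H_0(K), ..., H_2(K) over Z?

We work with the vertex ordering 0 < 1 < 2 < 3 < 4 < 5. The simplices of K, each written with vertices in increasing order, are:

  0-simplices (6): [0], [1], [2], [3], [4], [5]
  1-simplices (15): [0,1], [0,2], [0,3], [0,4], [0,5], [1,2], [1,3], [1,4], [1,5], [2,3], [2,4], [2,5], [3,4], [3,5], [4,5]
  2-simplices (10): [0,1,2], [0,1,4], [0,2,5], [0,3,4], [0,3,5], [1,2,3], [1,3,5], [1,4,5], [2,3,4], [2,4,5]

giving chain groups C_0 ≅ Z^6, C_1 ≅ Z^15, C_2 ≅ Z^10.

Boundary ∂_1: C_1 → C_0 sends each edge [p,q] (with p < q) to q − p.
The resulting 6×15 matrix has rank 5, and its Smith normal form has invariant factors (1,1,1,1,1).

∂_2: C_2 → C_1 acts by ∂[p,q,r] = [q,r] − [p,r] + [p,q]. For instance
  ∂[1,3,5] = [3,5] − [1,5] + [1,3],
  ∂[0,3,4] = [3,4] − [0,4] + [0,3].
The 15×10 boundary matrix has rank 10 and Smith normal form diag(1,1,1,1,1,1,1,1,1,2).

Reading off H_k = ker ∂_k / im ∂_{k+1}:

  H_0: rank C_0 − rank ∂_1 = 6 − 5 = 1, and the invariant factors of ∂_1 are all 1, so H_0 ≅ Z.
  H_1: rank ker ∂_1 − rank ∂_2 = (15 − 5) − 10 = 0, and ∂_2 has invariant factor 2 > 1, so H_1 ≅ Z/2.
  H_2: rank ker ∂_2 − rank ∂_3 = (10 − 10) − 0 = 0, and there is no ∂_3, so H_2 ≅ 0.

As a check, the Euler characteristic is 6 − 15 + 10 = 1, which agrees with 1 − 0 + 0 = 1.
(K is a triangulation of the real projective plane RP^2.)

H_0 = Z,  H_1 = Z/2,  H_2 = 0.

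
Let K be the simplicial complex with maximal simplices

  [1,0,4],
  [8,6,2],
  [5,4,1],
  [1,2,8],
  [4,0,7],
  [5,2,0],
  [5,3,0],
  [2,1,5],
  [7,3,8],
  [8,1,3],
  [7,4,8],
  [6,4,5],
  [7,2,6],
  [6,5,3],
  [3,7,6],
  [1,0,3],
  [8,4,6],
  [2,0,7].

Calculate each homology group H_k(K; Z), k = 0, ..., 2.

H_0 = Z,  H_1 = Z ⊕ Z_2,  H_2 = 0.

Take the total order 0 < 1 < 2 < 3 < 4 < 5 < 6 < 7 < 8 on the vertex set. Then K (dimension 2) consists of the simplices:

  0-simplices (9): [0], [1], [2], [3], [4], [5], [6], [7], [8]
  1-simplices (27): (27 of them)
  2-simplices (18): [0,1,3], [0,1,4], [0,2,5], [0,2,7], [0,3,5], [0,4,7], [1,2,5], [1,2,8], [1,3,8], [1,4,5], [2,6,7], [2,6,8], [3,5,6], [3,6,7], [3,7,8], [4,5,6], [4,6,8], [4,7,8]

Hence C_0 ≅ Z^9, C_1 ≅ Z^27, C_2 ≅ Z^18.

The boundary map ∂_1: C_1 → C_0 sends each edge [p,q] (with p < q) to q − p.
The resulting 9×27 matrix has rank 8, and its Smith normal form has invariant factors (1,1,1,1,1,1,1,1).

The boundary map ∂_2: C_2 → C_1 acts by ∂[p,q,r] = [q,r] − [p,r] + [p,q]. For instance
  ∂[4,5,6] = [5,6] − [4,6] + [4,5],
  ∂[1,2,5] = [2,5] − [1,5] + [1,2].
The resulting 27×18 matrix has rank 18, and its Smith normal form has invariant factors (1,1,1,1,1,1,1,1,1,1,1,1,1,1,1,1,1,2).

Computing H_k = (kernel of ∂_k) / (image of ∂_{k+1}):

  H_0: rank C_0 − rank ∂_1 = 9 − 8 = 1, and the invariant factors of ∂_1 are all 1, so H_0 = Z.
  H_1: rank ker ∂_1 − rank ∂_2 = (27 − 8) − 18 = 1, and ∂_2 has invariant factor 2 > 1, so H_1 = Z ⊕ Z_2.
  H_2: rank ker ∂_2 − rank ∂_3 = (18 − 18) − 0 = 0, and there is no ∂_3, so H_2 = 0.

As a check, the Euler characteristic is 9 − 27 + 18 = 0, which agrees with 1 − 1 + 0 = 0.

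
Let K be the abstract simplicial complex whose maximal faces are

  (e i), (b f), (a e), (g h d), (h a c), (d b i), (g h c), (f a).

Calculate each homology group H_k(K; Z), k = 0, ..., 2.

We work with the vertex ordering a < b < c < d < e < f < g < h < i. The simplices of K, each written with vertices in increasing order, are:

  0-simplices (9): a, b, c, d, e, f, g, h, i
  1-simplices (14): ac, ae, af, ah, bd, bf, bi, cg, ch, dg, dh, di, ei, gh
  2-simplices (4): ach, bdi, cgh, dgh

Hence C_0 ≅ Z^9, C_1 ≅ Z^14, C_2 ≅ Z^4.

The boundary map ∂_1: C_1 → C_0 is given by ∂[p,q] = [q] − [p].
As a 9×14 matrix over Z this has rank 8, with invariant factors (1,1,1,1,1,1,1,1).

The boundary map ∂_2: C_2 → C_1 maps a triangle to the signed sum of its edges. For instance
  ∂ach = ch − ah + ac,
  ∂cgh = gh − ch + cg.
This gives a 14×4 integer matrix of rank 4; reducing to Smith normal form yields diagonal entries (1,1,1,1).

Computing H_k = (kernel of ∂_k) / (image of ∂_{k+1}):

  H_0: rank C_0 − rank ∂_1 = 9 − 8 = 1, and the invariant factors of ∂_1 are all 1, so H_0 = Z.
  H_1: rank ker ∂_1 − rank ∂_2 = (14 − 8) − 4 = 2, and the invariant factors of ∂_2 are all 1, so H_1 = Z^2.
  H_2: rank ker ∂_2 − rank ∂_3 = (4 − 4) − 0 = 0, and there is no ∂_3, so H_2 = 0.

As a check, the Euler characteristic is 9 − 14 + 4 = -1, which agrees with 1 − 2 + 0 = -1.

H_0 = Z,  H_1 = Z^2,  H_2 = 0.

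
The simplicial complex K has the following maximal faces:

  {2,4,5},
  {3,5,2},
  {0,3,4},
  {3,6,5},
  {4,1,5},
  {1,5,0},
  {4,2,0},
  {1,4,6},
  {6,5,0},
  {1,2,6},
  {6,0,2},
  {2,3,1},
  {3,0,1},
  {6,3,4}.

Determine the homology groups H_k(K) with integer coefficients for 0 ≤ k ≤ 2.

H_0 ≅ Z,  H_1 ≅ Z^2,  H_2 ≅ Z.

Order the vertices as 0 < 1 < 2 < 3 < 4 < 5 < 6. Listing each simplex with vertices in this order, K has dimension 2 with simplices:

  0-simplices (7): [0], [1], [2], [3], [4], [5], [6]
  1-simplices (21): [0,1], [0,2], [0,3], [0,4], [0,5], [0,6], [1,2], [1,3], [1,4], [1,5], [1,6], [2,3], [2,4], [2,5], [2,6], [3,4], [3,5], [3,6], [4,5], [4,6], [5,6]
  2-simplices (14): [0,1,3], [0,1,5], [0,2,4], [0,2,6], [0,3,4], [0,5,6], [1,2,3], [1,2,6], [1,4,5], [1,4,6], [2,3,5], [2,4,5], [3,4,6], [3,5,6]

so the chain groups are C_0 ≅ Z^7, C_1 ≅ Z^21, C_2 ≅ Z^14.

∂_1: C_1 → C_0 is given by ∂[p,q] = [q] − [p]. For instance
  ∂[2,5] = [5] − [2].
The resulting 7×21 matrix has rank 6, and its Smith normal form has invariant factors (1,1,1,1,1,1).

The boundary map ∂_2: C_2 → C_1 maps a triangle to the signed sum of its edges. For instance
  ∂[0,1,5] = [1,5] − [0,5] + [0,1],
  ∂[1,2,6] = [2,6] − [1,6] + [1,2].
The resulting 21×14 matrix has rank 13, and its Smith normal form has invariant factors (1,1,1,1,1,1,1,1,1,1,1,1,1).

Reading off H_k = ker ∂_k / im ∂_{k+1}:

  H_0: rank C_0 − rank ∂_1 = 7 − 6 = 1, and the invariant factors of ∂_1 are all 1, so H_0 = Z.
  H_1: rank ker ∂_1 − rank ∂_2 = (21 − 6) − 13 = 2, and the invariant factors of ∂_2 are all 1, so H_1 = Z^2.
  H_2: rank ker ∂_2 − rank ∂_3 = (14 − 13) − 0 = 1, and there is no ∂_3, so H_2 = Z.

As a check, the Euler characteristic is 7 − 21 + 14 = 0, which agrees with 1 − 2 + 1 = 0.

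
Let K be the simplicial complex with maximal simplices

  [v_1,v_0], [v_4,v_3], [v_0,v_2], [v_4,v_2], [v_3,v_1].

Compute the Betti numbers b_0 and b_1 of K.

Fix the vertex order v_0 < v_1 < v_2 < v_3 < v_4 and write every simplex with vertices in increasing order. Then dim K = 1 and the simplices of K are:

  0-simplices (5): [v_0], [v_1], [v_2], [v_3], [v_4]
  1-simplices (5): [v_0,v_1], [v_0,v_2], [v_1,v_3], [v_2,v_4], [v_3,v_4]

Hence C_0 ≅ Z^5, C_1 ≅ Z^5.

Boundary ∂_1: C_1 → C_0 is given by ∂[p,q] = [q] − [p]. For instance
  ∂[v_0,v_1] = [v_1] − [v_0].
The 5×5 boundary matrix has rank 4 and Smith normal form diag(1,1,1,1).

Computing H_k = (kernel of ∂_k) / (image of ∂_{k+1}):

  H_0: rank C_0 − rank ∂_1 = 5 − 4 = 1, and the invariant factors of ∂_1 are all 1, so H_0 ≅ Z.
  H_1: rank ker ∂_1 − rank ∂_2 = (5 − 4) − 0 = 1, and there is no ∂_2, so H_1 ≅ Z.

As a check, the Euler characteristic is 5 − 5 = 0, which agrees with 1 − 1 = 0.
(K is a triangulation of the circle S^1.)

Hence the Betti numbers are b_0 = 1, b_1 = 1.

b_0 = 1, b_1 = 1.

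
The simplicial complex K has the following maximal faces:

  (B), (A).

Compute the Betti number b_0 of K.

b_0 = 2.

Order the vertices as A < B. Listing each simplex with vertices in this order, K has dimension 0 with simplices:

  0-simplices (2): A, B

Hence C_0 ≅ Z^2.

Reading off H_k = ker ∂_k / im ∂_{k+1}:

  H_0: rank C_0 − rank ∂_1 = 2 − 0 = 2, and there is no ∂_1, so H_0 = Z^2.

Hence the Betti numbers are b_0 = 2.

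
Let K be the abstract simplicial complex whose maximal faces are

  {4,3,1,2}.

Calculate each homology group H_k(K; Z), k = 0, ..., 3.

H_0 = Z,  H_1 = 0,  H_2 = 0,  H_3 = 0.

K has 4 vertices, 6 edges, 4 triangles, 1 3-simplex.
rank ∂_0 = 0, rank ∂_1 = 3 ⇒ b_0 = 4 − 0 − 3 = 1; all invariant factors of ∂_1 are 1 so no torsion. So H_0 ≅ Z.
rank ∂_1 = 3, rank ∂_2 = 3 ⇒ b_1 = 6 − 3 − 3 = 0; all invariant factors of ∂_2 are 1 so no torsion. So H_1 ≅ 0.
rank ∂_2 = 3, rank ∂_3 = 1 ⇒ b_2 = 4 − 3 − 1 = 0; all invariant factors of ∂_3 are 1 so no torsion. So H_2 ≅ 0.
rank ∂_3 = 1, rank ∂_4 = 0 ⇒ b_3 = 1 − 1 − 0 = 0. So H_3 ≅ 0.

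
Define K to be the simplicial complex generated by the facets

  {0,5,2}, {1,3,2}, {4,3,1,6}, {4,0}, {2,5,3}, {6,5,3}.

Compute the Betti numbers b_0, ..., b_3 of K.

b_0 = 1, b_1 = 1, b_2 = 0, b_3 = 0.

Take the total order 0 < 1 < 2 < 3 < 4 < 5 < 6 on the vertex set. Then K (dimension 3) consists of the simplices:

  0-simplices (7): [0], [1], [2], [3], [4], [5], [6]
  1-simplices (14): [0,2], [0,4], [0,5], [1,2], [1,3], [1,4], [1,6], [2,3], [2,5], [3,4], [3,5], [3,6], [4,6], [5,6]
  2-simplices (8): [0,2,5], [1,2,3], [1,3,4], [1,3,6], [1,4,6], [2,3,5], [3,4,6], [3,5,6]
  3-simplices (1): [1,3,4,6]

giving chain groups C_0 ≅ Z^7, C_1 ≅ Z^14, C_2 ≅ Z^8, C_3 ≅ Z^1.

The boundary map ∂_1: C_1 → C_0 sends each edge [p,q] (with p < q) to q − p. For instance
  ∂[2,5] = [5] − [2].
As a 7×14 matrix over Z this has rank 6, with invariant factors (1,1,1,1,1,1).

Boundary ∂_2: C_2 → C_1 acts by ∂[p,q,r] = [q,r] − [p,r] + [p,q]. For instance
  ∂[1,3,4] = [3,4] − [1,4] + [1,3],
  ∂[3,5,6] = [5,6] − [3,6] + [3,5].
As a 14×8 matrix over Z this has rank 7, with invariant factors (1,1,1,1,1,1,1).

∂_3: C_3 → C_2 sends each 3-simplex σ to the alternating sum Σ_i (−1)^i (σ with its i-th vertex removed). For instance
  ∂[1,3,4,6] = [3,4,6] − [1,4,6] + [1,3,6] − [1,3,4].
As a 8×1 matrix over Z this has rank 1, with invariant factors (1).

Computing H_k = (kernel of ∂_k) / (image of ∂_{k+1}):

  H_0: rank C_0 − rank ∂_1 = 7 − 6 = 1, and the invariant factors of ∂_1 are all 1, so H_0 ≅ Z.
  H_1: rank ker ∂_1 − rank ∂_2 = (14 − 6) − 7 = 1, and the invariant factors of ∂_2 are all 1, so H_1 ≅ Z.
  H_2: rank ker ∂_2 − rank ∂_3 = (8 − 7) − 1 = 0, and the invariant factors of ∂_3 are all 1, so H_2 ≅ 0.
  H_3: rank ker ∂_3 − rank ∂_4 = (1 − 1) − 0 = 0, and there is no ∂_4, so H_3 ≅ 0.

Hence the Betti numbers are b_0 = 1, b_1 = 1, b_2 = 0, b_3 = 0.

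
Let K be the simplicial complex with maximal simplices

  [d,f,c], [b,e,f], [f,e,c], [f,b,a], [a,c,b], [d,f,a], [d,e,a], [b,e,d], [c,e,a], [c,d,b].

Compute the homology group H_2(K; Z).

H_2 ≅ 0.

K has 6 vertices, 15 edges, 10 triangles.
rank ∂_2 = 10, rank ∂_3 = 0 ⇒ b_2 = 10 − 10 − 0 = 0. So H_2 ≅ 0.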